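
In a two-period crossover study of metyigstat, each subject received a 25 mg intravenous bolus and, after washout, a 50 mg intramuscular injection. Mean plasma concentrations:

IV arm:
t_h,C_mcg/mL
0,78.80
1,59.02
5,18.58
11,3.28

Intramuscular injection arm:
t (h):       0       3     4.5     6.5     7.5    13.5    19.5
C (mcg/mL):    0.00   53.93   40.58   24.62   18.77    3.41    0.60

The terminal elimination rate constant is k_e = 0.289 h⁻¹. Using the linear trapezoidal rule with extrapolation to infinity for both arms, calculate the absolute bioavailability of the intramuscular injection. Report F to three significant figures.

F = 0.530

Trapezoidal AUC_0→11 (IV):
  [0→1]: (78.80+59.02)/2 × 1 = 68.91
  [1→5]: (59.02+18.58)/2 × 4 = 155.2
  [5→11]: (18.58+3.28)/2 × 6 = 65.58
  Sum = 289.69 mcg/mL·h
IV tail: 3.28/0.289 = 11.349; AUC_iv,0→∞ = 289.69 + 11.349 = 301.039 mcg/mL·h
Trapezoidal AUC_0→19.5 (intramuscular injection):
  [0→3]: (0.00+53.93)/2 × 3 = 80.895
  [3→4.5]: (53.93+40.58)/2 × 1.5 = 70.8825
  [4.5→6.5]: (40.58+24.62)/2 × 2 = 65.2
  [6.5→7.5]: (24.62+18.77)/2 × 1 = 21.695
  [7.5→13.5]: (18.77+3.41)/2 × 6 = 66.54
  [13.5→19.5]: (3.41+0.60)/2 × 6 = 12.03
  Sum = 317.2425 mcg/mL·h
intramuscular injection tail: 0.60/0.289 = 2.076; AUC_ev,0→∞ = 317.2425 + 2.076 = 319.3185 mcg/mL·h
F = (AUC_ev/D_ev)/(AUC_iv/D_iv) = (319.3185/50)/(301.039/25) = 6.38637/12.04156 = 0.5304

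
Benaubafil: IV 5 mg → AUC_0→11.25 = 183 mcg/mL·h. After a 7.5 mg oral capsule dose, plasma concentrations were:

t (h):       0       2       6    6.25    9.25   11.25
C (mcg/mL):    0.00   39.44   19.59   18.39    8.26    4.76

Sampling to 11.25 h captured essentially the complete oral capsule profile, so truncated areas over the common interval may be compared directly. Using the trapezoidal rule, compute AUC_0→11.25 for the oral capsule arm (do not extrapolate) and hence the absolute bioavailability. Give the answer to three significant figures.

Trapezoidal AUC_0→11.25 (oral capsule):
  [0→2]: (0.00+39.44)/2 × 2 = 39.44
  [2→6]: (39.44+19.59)/2 × 4 = 118.06
  [6→6.25]: (19.59+18.39)/2 × 0.25 = 4.7475
  [6.25→9.25]: (18.39+8.26)/2 × 3 = 39.975
  [9.25→11.25]: (8.26+4.76)/2 × 2 = 13.02
  Sum = 215.2425 mcg/mL·h
F = (AUC_ev/D_ev)/(AUC_iv/D_iv) = (215.2425/7.5)/(183/5) = 28.699/36.6 = 0.7841

F = 0.784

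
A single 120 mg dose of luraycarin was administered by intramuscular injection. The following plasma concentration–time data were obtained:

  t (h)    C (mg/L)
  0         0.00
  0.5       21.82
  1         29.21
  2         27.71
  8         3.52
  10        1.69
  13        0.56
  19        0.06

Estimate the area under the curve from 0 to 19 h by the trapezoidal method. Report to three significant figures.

Trapezoidal AUC_0→19:
  [0→0.5]: (0.00+21.82)/2 × 0.5 = 5.455
  [0.5→1]: (21.82+29.21)/2 × 0.5 = 12.7575
  [1→2]: (29.21+27.71)/2 × 1 = 28.46
  [2→8]: (27.71+3.52)/2 × 6 = 93.69
  [8→10]: (3.52+1.69)/2 × 2 = 5.21
  [10→13]: (1.69+0.56)/2 × 3 = 3.375
  [13→19]: (0.56+0.06)/2 × 6 = 1.86
  Sum = 150.8075 mg/L·h

AUC = 151 mg/L·h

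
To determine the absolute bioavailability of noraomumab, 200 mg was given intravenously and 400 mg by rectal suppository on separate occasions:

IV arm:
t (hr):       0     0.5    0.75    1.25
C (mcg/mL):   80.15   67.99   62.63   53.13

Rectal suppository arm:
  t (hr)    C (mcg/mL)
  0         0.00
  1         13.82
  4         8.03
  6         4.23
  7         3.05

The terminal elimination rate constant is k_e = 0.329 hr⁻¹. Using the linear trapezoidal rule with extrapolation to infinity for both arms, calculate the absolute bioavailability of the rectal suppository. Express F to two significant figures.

Trapezoidal AUC_0→1.25 (IV):
  [0→0.5]: (80.15+67.99)/2 × 0.5 = 37.035
  [0.5→0.75]: (67.99+62.63)/2 × 0.25 = 16.3275
  [0.75→1.25]: (62.63+53.13)/2 × 0.5 = 28.94
  Sum = 82.3025 mcg/mL·hr
IV tail: 53.13/0.329 = 161.489; AUC_iv,0→∞ = 82.3025 + 161.489 = 243.7915 mcg/mL·hr
Trapezoidal AUC_0→7 (rectal suppository):
  [0→1]: (0.00+13.82)/2 × 1 = 6.91
  [1→4]: (13.82+8.03)/2 × 3 = 32.775
  [4→6]: (8.03+4.23)/2 × 2 = 12.26
  [6→7]: (4.23+3.05)/2 × 1 = 3.64
  Sum = 55.585 mcg/mL·hr
rectal suppository tail: 3.05/0.329 = 9.271; AUC_ev,0→∞ = 55.585 + 9.271 = 64.856 mcg/mL·hr
F = (AUC_ev/D_ev)/(AUC_iv/D_iv) = (64.856/400)/(243.7915/200) = 0.16214/1.2189575 = 0.1330

F = 0.13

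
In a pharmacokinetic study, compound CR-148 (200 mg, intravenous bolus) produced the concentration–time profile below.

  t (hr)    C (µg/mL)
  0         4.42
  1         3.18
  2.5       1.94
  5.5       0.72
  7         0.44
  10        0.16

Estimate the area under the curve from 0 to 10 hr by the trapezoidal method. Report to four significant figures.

Trapezoidal AUC_0→10:
  [0→1]: (4.42+3.18)/2 × 1 = 3.8
  [1→2.5]: (3.18+1.94)/2 × 1.5 = 3.84
  [2.5→5.5]: (1.94+0.72)/2 × 3 = 3.99
  [5.5→7]: (0.72+0.44)/2 × 1.5 = 0.87
  [7→10]: (0.44+0.16)/2 × 3 = 0.9
  Sum = 13.4 µg/mL·hr

AUC = 13.40 µg/mL·hr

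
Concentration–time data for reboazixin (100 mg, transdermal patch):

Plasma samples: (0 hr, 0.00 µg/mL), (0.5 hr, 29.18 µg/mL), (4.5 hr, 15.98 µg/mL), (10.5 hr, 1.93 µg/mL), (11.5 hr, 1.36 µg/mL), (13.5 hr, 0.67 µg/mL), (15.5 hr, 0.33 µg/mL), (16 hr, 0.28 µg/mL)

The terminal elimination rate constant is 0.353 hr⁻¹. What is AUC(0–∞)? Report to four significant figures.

AUC = 157.0 µg/mL·hr

Trapezoidal AUC_0→16:
  [0→0.5]: (0.00+29.18)/2 × 0.5 = 7.295
  [0.5→4.5]: (29.18+15.98)/2 × 4 = 90.32
  [4.5→10.5]: (15.98+1.93)/2 × 6 = 53.73
  [10.5→11.5]: (1.93+1.36)/2 × 1 = 1.645
  [11.5→13.5]: (1.36+0.67)/2 × 2 = 2.03
  [13.5→15.5]: (0.67+0.33)/2 × 2 = 1.0
  [15.5→16]: (0.33+0.28)/2 × 0.5 = 0.1525
  Sum = 156.1725 µg/mL·hr
Extrapolated tail: C_last / k_e = 0.28 / 0.353 = 0.793
AUC_0→∞ = 156.1725 + 0.793 = 156.9655 µg/mL·hr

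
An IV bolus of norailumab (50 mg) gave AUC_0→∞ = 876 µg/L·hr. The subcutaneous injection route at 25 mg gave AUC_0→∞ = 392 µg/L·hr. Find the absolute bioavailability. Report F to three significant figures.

F = (AUC_ev / D_ev) / (AUC_iv / D_iv)
  = (392/25) / (876/50)
  = 15.68 / 17.52 = 0.8950

F = 0.895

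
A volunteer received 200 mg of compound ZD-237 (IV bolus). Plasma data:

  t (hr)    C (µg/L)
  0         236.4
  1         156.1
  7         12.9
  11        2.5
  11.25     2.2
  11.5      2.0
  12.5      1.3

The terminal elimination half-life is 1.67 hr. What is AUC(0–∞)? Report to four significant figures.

Trapezoidal AUC_0→12.5:
  [0→1]: (236.4+156.1)/2 × 1 = 196.25
  [1→7]: (156.1+12.9)/2 × 6 = 507.0
  [7→11]: (12.9+2.5)/2 × 4 = 30.8
  [11→11.25]: (2.5+2.2)/2 × 0.25 = 0.5875
  [11.25→11.5]: (2.2+2.0)/2 × 0.25 = 0.525
  [11.5→12.5]: (2.0+1.3)/2 × 1 = 1.65
  Sum = 736.8125 µg/L·hr
k_e = ln2 / t½ = 0.693147 / 1.67 = 0.4151 hr^-1
Extrapolated tail: C_last / k_e = 1.3 / 0.4151 = 3.132
AUC_0→∞ = 736.8125 + 3.132 = 739.9445 µg/L·hr

AUC = 739.9 µg/L·hr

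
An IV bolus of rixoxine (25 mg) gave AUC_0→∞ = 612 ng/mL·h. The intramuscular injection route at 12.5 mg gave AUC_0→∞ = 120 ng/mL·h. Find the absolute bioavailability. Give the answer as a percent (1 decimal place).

F = 39.2%

F = (AUC_ev / D_ev) / (AUC_iv / D_iv)
  = (120/12.5) / (612/25)
  = 9.6 / 24.48 = 0.3922
  = 39.22%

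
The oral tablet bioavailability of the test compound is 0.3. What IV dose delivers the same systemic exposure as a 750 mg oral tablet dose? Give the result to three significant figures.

D_iv = 225 mg

Systemic exposure from an extravascular dose = F × D_ev, so the equivalent IV dose is F × D_ev.
D_iv = F × D_ev = 0.3 × 750 = 225 mg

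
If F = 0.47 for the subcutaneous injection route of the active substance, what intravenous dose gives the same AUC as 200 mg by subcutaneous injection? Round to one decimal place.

D_iv = 94.0 mg

Systemic exposure from an extravascular dose = F × D_ev, so the equivalent IV dose is F × D_ev.
D_iv = F × D_ev = 0.47 × 200 = 94 mg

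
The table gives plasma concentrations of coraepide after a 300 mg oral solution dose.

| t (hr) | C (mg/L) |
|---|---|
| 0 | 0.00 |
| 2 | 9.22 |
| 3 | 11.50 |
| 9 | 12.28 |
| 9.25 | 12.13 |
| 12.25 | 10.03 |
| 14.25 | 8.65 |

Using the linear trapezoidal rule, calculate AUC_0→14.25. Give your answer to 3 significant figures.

AUC = 146 mg/L·hr

Trapezoidal AUC_0→14.25:
  [0→2]: (0.00+9.22)/2 × 2 = 9.22
  [2→3]: (9.22+11.50)/2 × 1 = 10.36
  [3→9]: (11.50+12.28)/2 × 6 = 71.34
  [9→9.25]: (12.28+12.13)/2 × 0.25 = 3.05125
  [9.25→12.25]: (12.13+10.03)/2 × 3 = 33.24
  [12.25→14.25]: (10.03+8.65)/2 × 2 = 18.68
  Sum = 145.89125 mg/L·hr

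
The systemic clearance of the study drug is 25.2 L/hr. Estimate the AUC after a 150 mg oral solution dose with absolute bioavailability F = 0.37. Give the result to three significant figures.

AUC_0→∞ = F × Dose / CL
        = 0.37 × 150 / 25.2 = 2.20238 mg/L·hr

AUC = 2.20 mg/L·hr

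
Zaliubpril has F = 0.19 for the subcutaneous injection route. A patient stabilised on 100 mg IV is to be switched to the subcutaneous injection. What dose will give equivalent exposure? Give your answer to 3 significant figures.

For equal systemic exposure: F × D_ev = D_iv
D_ev = D_iv / F = 100 / 0.19 = 526.316 mg

D_subcutaneous = 526 mg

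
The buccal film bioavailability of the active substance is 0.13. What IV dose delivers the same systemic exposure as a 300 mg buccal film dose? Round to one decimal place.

D_iv = 39.0 mg

Systemic exposure from an extravascular dose = F × D_ev, so the equivalent IV dose is F × D_ev.
D_iv = F × D_ev = 0.13 × 300 = 39 mg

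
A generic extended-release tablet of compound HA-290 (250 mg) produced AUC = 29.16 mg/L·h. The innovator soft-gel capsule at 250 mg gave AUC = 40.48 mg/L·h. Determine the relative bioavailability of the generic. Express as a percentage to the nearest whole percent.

F_rel = (AUC_test/D_test) / (AUC_ref/D_ref)
      = (29.16/250) / (40.48/250)
      = 0.11664 / 0.16192 = 0.7204 = 72.04%

F_rel = 72%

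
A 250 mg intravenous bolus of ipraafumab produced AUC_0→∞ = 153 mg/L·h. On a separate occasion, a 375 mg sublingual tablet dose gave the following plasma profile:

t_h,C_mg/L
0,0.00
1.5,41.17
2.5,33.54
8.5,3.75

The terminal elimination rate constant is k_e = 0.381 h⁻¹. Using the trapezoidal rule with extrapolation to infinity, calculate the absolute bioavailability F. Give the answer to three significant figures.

Trapezoidal AUC_0→8.5 (sublingual tablet):
  [0→1.5]: (0.00+41.17)/2 × 1.5 = 30.8775
  [1.5→2.5]: (41.17+33.54)/2 × 1 = 37.355
  [2.5→8.5]: (33.54+3.75)/2 × 6 = 111.87
  Sum = 180.1025 mg/L·h
Tail: C_last/k_e = 3.75/0.381 = 9.843
AUC_0→∞ (sublingual tablet) = 180.1025 + 9.843 = 189.9455 mg/L·h
F = (AUC_ev/D_ev)/(AUC_iv/D_iv) = (189.9455/375)/(153/250) = 0.506521/0.612 = 0.8276

F = 0.828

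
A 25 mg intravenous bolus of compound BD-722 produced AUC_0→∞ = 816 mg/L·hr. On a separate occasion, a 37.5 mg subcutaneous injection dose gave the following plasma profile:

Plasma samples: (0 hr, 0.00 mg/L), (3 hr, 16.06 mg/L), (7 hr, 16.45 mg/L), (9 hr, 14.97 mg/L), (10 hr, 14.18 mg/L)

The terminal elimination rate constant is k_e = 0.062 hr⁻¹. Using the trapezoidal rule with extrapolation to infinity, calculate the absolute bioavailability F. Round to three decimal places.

F = 0.297

Trapezoidal AUC_0→10 (subcutaneous injection):
  [0→3]: (0.00+16.06)/2 × 3 = 24.09
  [3→7]: (16.06+16.45)/2 × 4 = 65.02
  [7→9]: (16.45+14.97)/2 × 2 = 31.42
  [9→10]: (14.97+14.18)/2 × 1 = 14.575
  Sum = 135.105 mg/L·hr
Tail: C_last/k_e = 14.18/0.062 = 228.710
AUC_0→∞ (subcutaneous injection) = 135.105 + 228.710 = 363.815 mg/L·hr
F = (AUC_ev/D_ev)/(AUC_iv/D_iv) = (363.815/37.5)/(816/25) = 9.70173/32.64 = 0.2972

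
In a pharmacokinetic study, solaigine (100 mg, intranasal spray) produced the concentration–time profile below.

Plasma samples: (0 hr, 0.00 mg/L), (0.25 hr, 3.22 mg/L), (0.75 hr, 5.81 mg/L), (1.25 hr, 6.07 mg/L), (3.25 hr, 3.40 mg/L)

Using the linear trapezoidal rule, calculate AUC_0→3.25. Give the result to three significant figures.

Trapezoidal AUC_0→3.25:
  [0→0.25]: (0.00+3.22)/2 × 0.25 = 0.4025
  [0.25→0.75]: (3.22+5.81)/2 × 0.5 = 2.2575
  [0.75→1.25]: (5.81+6.07)/2 × 0.5 = 2.97
  [1.25→3.25]: (6.07+3.40)/2 × 2 = 9.47
  Sum = 15.1 mg/L·hr

AUC = 15.1 mg/L·hr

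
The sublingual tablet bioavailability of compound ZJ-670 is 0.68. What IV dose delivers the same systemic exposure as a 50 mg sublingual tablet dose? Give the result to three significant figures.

D_iv = 34.0 mg

Systemic exposure from an extravascular dose = F × D_ev, so the equivalent IV dose is F × D_ev.
D_iv = F × D_ev = 0.68 × 50 = 34 mg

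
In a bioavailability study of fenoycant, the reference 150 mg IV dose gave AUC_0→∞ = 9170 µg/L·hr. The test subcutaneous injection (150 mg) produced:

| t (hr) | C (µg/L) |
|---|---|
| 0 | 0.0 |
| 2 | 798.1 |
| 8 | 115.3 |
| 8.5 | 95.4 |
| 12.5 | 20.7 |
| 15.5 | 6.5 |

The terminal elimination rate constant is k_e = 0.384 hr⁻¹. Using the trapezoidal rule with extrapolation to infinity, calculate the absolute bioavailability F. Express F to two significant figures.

F = 0.42

Trapezoidal AUC_0→15.5 (subcutaneous injection):
  [0→2]: (0.0+798.1)/2 × 2 = 798.1
  [2→8]: (798.1+115.3)/2 × 6 = 2740.2
  [8→8.5]: (115.3+95.4)/2 × 0.5 = 52.675
  [8.5→12.5]: (95.4+20.7)/2 × 4 = 232.2
  [12.5→15.5]: (20.7+6.5)/2 × 3 = 40.8
  Sum = 3863.975 µg/L·hr
Tail: C_last/k_e = 6.5/0.384 = 16.927
AUC_0→∞ (subcutaneous injection) = 3863.975 + 16.927 = 3880.902 µg/L·hr
F = (AUC_ev/D_ev)/(AUC_iv/D_iv) = (3880.902/150)/(9170/150) = 25.87268/61.1333 = 0.4232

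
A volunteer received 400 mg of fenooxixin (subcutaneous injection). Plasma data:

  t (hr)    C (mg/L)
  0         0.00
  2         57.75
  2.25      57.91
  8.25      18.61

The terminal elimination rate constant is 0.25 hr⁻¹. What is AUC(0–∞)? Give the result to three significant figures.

Trapezoidal AUC_0→8.25:
  [0→2]: (0.00+57.75)/2 × 2 = 57.75
  [2→2.25]: (57.75+57.91)/2 × 0.25 = 14.4575
  [2.25→8.25]: (57.91+18.61)/2 × 6 = 229.56
  Sum = 301.7675 mg/L·hr
Extrapolated tail: C_last / k_e = 18.61 / 0.25 = 74.440
AUC_0→∞ = 301.7675 + 74.440 = 376.2075 mg/L·hr

AUC = 376 mg/L·hr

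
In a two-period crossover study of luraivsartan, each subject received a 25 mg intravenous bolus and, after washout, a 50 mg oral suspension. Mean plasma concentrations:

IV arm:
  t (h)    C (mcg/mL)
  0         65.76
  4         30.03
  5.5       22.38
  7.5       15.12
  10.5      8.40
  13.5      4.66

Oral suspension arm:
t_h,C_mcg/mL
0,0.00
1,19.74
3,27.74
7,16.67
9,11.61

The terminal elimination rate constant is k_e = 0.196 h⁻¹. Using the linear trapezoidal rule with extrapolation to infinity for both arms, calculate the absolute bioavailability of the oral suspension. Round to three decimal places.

Trapezoidal AUC_0→13.5 (IV):
  [0→4]: (65.76+30.03)/2 × 4 = 191.58
  [4→5.5]: (30.03+22.38)/2 × 1.5 = 39.3075
  [5.5→7.5]: (22.38+15.12)/2 × 2 = 37.5
  [7.5→10.5]: (15.12+8.40)/2 × 3 = 35.28
  [10.5→13.5]: (8.40+4.66)/2 × 3 = 19.59
  Sum = 323.2575 mcg/mL·h
IV tail: 4.66/0.196 = 23.776; AUC_iv,0→∞ = 323.2575 + 23.776 = 347.0335 mcg/mL·h
Trapezoidal AUC_0→9 (oral suspension):
  [0→1]: (0.00+19.74)/2 × 1 = 9.87
  [1→3]: (19.74+27.74)/2 × 2 = 47.48
  [3→7]: (27.74+16.67)/2 × 4 = 88.82
  [7→9]: (16.67+11.61)/2 × 2 = 28.28
  Sum = 174.45 mcg/mL·h
oral suspension tail: 11.61/0.196 = 59.235; AUC_ev,0→∞ = 174.45 + 59.235 = 233.685 mcg/mL·h
F = (AUC_ev/D_ev)/(AUC_iv/D_iv) = (233.685/50)/(347.0335/25) = 4.6737/13.88134 = 0.3367

F = 0.337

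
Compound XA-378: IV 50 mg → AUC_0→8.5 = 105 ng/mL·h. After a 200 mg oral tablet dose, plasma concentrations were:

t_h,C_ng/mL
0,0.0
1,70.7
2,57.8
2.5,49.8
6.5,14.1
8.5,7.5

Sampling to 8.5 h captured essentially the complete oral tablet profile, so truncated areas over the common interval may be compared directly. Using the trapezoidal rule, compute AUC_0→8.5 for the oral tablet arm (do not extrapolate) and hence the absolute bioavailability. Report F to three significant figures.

F = 0.657

Trapezoidal AUC_0→8.5 (oral tablet):
  [0→1]: (0.0+70.7)/2 × 1 = 35.35
  [1→2]: (70.7+57.8)/2 × 1 = 64.25
  [2→2.5]: (57.8+49.8)/2 × 0.5 = 26.9
  [2.5→6.5]: (49.8+14.1)/2 × 4 = 127.8
  [6.5→8.5]: (14.1+7.5)/2 × 2 = 21.6
  Sum = 275.9 ng/mL·h
F = (AUC_ev/D_ev)/(AUC_iv/D_iv) = (275.9/200)/(105/50) = 1.3795/2.1 = 0.6569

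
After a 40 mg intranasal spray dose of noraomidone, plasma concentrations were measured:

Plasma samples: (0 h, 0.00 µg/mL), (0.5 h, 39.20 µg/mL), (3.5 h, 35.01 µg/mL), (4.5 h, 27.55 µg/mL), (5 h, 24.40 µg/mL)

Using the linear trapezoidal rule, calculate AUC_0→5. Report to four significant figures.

Trapezoidal AUC_0→5:
  [0→0.5]: (0.00+39.20)/2 × 0.5 = 9.8
  [0.5→3.5]: (39.20+35.01)/2 × 3 = 111.315
  [3.5→4.5]: (35.01+27.55)/2 × 1 = 31.28
  [4.5→5]: (27.55+24.40)/2 × 0.5 = 12.9875
  Sum = 165.3825 µg/mL·h

AUC = 165.4 µg/mL·h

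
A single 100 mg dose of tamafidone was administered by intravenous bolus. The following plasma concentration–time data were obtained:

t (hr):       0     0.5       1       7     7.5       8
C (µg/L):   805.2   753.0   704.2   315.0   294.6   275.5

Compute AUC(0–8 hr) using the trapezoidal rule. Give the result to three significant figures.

Trapezoidal AUC_0→8:
  [0→0.5]: (805.2+753.0)/2 × 0.5 = 389.55
  [0.5→1]: (753.0+704.2)/2 × 0.5 = 364.3
  [1→7]: (704.2+315.0)/2 × 6 = 3057.6
  [7→7.5]: (315.0+294.6)/2 × 0.5 = 152.4
  [7.5→8]: (294.6+275.5)/2 × 0.5 = 142.525
  Sum = 4106.375 µg/L·hr

AUC = 4110 µg/L·hr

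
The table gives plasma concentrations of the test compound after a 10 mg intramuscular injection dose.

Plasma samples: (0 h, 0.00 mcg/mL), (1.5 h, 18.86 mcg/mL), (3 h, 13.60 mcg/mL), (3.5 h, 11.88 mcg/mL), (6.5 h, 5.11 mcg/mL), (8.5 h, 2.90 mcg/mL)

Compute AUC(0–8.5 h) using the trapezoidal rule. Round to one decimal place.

AUC = 78.4 mcg/mL·h

Trapezoidal AUC_0→8.5:
  [0→1.5]: (0.00+18.86)/2 × 1.5 = 14.145
  [1.5→3]: (18.86+13.60)/2 × 1.5 = 24.345
  [3→3.5]: (13.60+11.88)/2 × 0.5 = 6.37
  [3.5→6.5]: (11.88+5.11)/2 × 3 = 25.485
  [6.5→8.5]: (5.11+2.90)/2 × 2 = 8.01
  Sum = 78.355 mcg/mL·h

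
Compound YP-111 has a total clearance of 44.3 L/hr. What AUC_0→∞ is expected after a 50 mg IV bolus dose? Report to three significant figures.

AUC = 1.13 mg/L·hr

AUC_0→∞ = Dose_iv / CL
        = 50 / 44.3 = 1.12867 mg/L·hr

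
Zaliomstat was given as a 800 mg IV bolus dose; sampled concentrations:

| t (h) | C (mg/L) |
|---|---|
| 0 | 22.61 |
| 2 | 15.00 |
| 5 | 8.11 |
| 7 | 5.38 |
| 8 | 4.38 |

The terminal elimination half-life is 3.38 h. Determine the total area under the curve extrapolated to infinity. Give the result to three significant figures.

Trapezoidal AUC_0→8:
  [0→2]: (22.61+15.00)/2 × 2 = 37.61
  [2→5]: (15.00+8.11)/2 × 3 = 34.665
  [5→7]: (8.11+5.38)/2 × 2 = 13.49
  [7→8]: (5.38+4.38)/2 × 1 = 4.88
  Sum = 90.645 mg/L·h
k_e = ln2 / t½ = 0.693147 / 3.38 = 0.2051 h^-1
Extrapolated tail: C_last / k_e = 4.38 / 0.2051 = 21.355
AUC_0→∞ = 90.645 + 21.355 = 112.0 mg/L·h

AUC = 112 mg/L·h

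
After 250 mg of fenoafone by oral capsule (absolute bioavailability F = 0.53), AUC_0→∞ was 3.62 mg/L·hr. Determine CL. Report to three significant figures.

CL = F × Dose / AUC_0→∞
   = 0.53 × 250 / 3.62 = 36.6022 L/hr

CL = 36.6 L/hr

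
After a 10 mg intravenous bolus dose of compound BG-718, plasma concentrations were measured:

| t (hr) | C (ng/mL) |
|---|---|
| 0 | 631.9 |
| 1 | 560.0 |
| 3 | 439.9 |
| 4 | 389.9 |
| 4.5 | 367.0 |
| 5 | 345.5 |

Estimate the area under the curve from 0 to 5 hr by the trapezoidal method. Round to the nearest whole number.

AUC = 2378 ng/mL·hr

Trapezoidal AUC_0→5:
  [0→1]: (631.9+560.0)/2 × 1 = 595.95
  [1→3]: (560.0+439.9)/2 × 2 = 999.9
  [3→4]: (439.9+389.9)/2 × 1 = 414.9
  [4→4.5]: (389.9+367.0)/2 × 0.5 = 189.225
  [4.5→5]: (367.0+345.5)/2 × 0.5 = 178.125
  Sum = 2378.1 ng/mL·hr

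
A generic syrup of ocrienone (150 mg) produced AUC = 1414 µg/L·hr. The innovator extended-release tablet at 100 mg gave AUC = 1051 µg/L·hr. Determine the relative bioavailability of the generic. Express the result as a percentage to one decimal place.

F_rel = (AUC_test/D_test) / (AUC_ref/D_ref)
      = (1414/150) / (1051/100)
      = 9.42667 / 10.51 = 0.8969 = 89.69%

F_rel = 89.7%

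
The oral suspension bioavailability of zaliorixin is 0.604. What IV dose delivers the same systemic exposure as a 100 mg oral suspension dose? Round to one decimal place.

Systemic exposure from an extravascular dose = F × D_ev, so the equivalent IV dose is F × D_ev.
D_iv = F × D_ev = 0.604 × 100 = 60.4 mg

D_iv = 60.4 mg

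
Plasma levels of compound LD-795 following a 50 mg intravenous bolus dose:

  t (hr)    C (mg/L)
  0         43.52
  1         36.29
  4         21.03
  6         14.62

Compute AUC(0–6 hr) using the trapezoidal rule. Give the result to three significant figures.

AUC = 162 mg/L·hr

Trapezoidal AUC_0→6:
  [0→1]: (43.52+36.29)/2 × 1 = 39.905
  [1→4]: (36.29+21.03)/2 × 3 = 85.98
  [4→6]: (21.03+14.62)/2 × 2 = 35.65
  Sum = 161.535 mg/L·hr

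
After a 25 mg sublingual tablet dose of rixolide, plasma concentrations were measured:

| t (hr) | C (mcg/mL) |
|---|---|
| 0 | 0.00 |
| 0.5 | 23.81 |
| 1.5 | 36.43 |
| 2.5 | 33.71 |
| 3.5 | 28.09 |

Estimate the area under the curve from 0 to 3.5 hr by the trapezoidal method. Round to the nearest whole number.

AUC = 102 mcg/mL·hr

Trapezoidal AUC_0→3.5:
  [0→0.5]: (0.00+23.81)/2 × 0.5 = 5.9525
  [0.5→1.5]: (23.81+36.43)/2 × 1 = 30.12
  [1.5→2.5]: (36.43+33.71)/2 × 1 = 35.07
  [2.5→3.5]: (33.71+28.09)/2 × 1 = 30.9
  Sum = 102.0425 mcg/mL·hr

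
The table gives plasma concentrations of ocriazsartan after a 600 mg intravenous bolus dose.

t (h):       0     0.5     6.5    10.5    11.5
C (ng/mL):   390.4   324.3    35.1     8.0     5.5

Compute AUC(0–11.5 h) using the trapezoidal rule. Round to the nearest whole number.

Trapezoidal AUC_0→11.5:
  [0→0.5]: (390.4+324.3)/2 × 0.5 = 178.675
  [0.5→6.5]: (324.3+35.1)/2 × 6 = 1078.2
  [6.5→10.5]: (35.1+8.0)/2 × 4 = 86.2
  [10.5→11.5]: (8.0+5.5)/2 × 1 = 6.75
  Sum = 1349.825 ng/mL·h

AUC = 1350 ng/mL·h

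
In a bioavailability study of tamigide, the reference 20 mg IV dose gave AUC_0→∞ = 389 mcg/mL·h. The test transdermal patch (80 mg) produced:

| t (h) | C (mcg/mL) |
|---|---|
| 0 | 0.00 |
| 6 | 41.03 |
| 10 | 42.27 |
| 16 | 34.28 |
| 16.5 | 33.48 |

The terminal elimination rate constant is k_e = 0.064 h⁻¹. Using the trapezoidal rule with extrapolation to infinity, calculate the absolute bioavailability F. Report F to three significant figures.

F = 0.681

Trapezoidal AUC_0→16.5 (transdermal patch):
  [0→6]: (0.00+41.03)/2 × 6 = 123.09
  [6→10]: (41.03+42.27)/2 × 4 = 166.6
  [10→16]: (42.27+34.28)/2 × 6 = 229.65
  [16→16.5]: (34.28+33.48)/2 × 0.5 = 16.94
  Sum = 536.28 mcg/mL·h
Tail: C_last/k_e = 33.48/0.064 = 523.125
AUC_0→∞ (transdermal patch) = 536.28 + 523.125 = 1059.405 mcg/mL·h
F = (AUC_ev/D_ev)/(AUC_iv/D_iv) = (1059.405/80)/(389/20) = 13.2426/19.45 = 0.6809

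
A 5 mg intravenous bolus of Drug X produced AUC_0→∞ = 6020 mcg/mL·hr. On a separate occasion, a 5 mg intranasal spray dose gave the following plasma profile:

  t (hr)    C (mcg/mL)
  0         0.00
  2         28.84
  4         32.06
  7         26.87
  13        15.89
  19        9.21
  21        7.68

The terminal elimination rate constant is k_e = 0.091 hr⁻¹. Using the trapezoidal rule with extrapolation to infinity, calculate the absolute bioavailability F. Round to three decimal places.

F = 0.080

Trapezoidal AUC_0→21 (intranasal spray):
  [0→2]: (0.00+28.84)/2 × 2 = 28.84
  [2→4]: (28.84+32.06)/2 × 2 = 60.9
  [4→7]: (32.06+26.87)/2 × 3 = 88.395
  [7→13]: (26.87+15.89)/2 × 6 = 128.28
  [13→19]: (15.89+9.21)/2 × 6 = 75.3
  [19→21]: (9.21+7.68)/2 × 2 = 16.89
  Sum = 398.605 mcg/mL·hr
Tail: C_last/k_e = 7.68/0.091 = 84.396
AUC_0→∞ (intranasal spray) = 398.605 + 84.396 = 483.001 mcg/mL·hr
F = (AUC_ev/D_ev)/(AUC_iv/D_iv) = (483.001/5)/(6020/5) = 96.6002/1204 = 0.0802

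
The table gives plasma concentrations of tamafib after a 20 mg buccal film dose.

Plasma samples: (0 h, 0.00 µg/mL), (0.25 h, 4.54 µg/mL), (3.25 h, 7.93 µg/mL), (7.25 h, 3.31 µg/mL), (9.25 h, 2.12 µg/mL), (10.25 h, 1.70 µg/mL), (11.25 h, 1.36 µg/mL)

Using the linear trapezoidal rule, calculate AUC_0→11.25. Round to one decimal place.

AUC = 50.6 µg/mL·h

Trapezoidal AUC_0→11.25:
  [0→0.25]: (0.00+4.54)/2 × 0.25 = 0.5675
  [0.25→3.25]: (4.54+7.93)/2 × 3 = 18.705
  [3.25→7.25]: (7.93+3.31)/2 × 4 = 22.48
  [7.25→9.25]: (3.31+2.12)/2 × 2 = 5.43
  [9.25→10.25]: (2.12+1.70)/2 × 1 = 1.91
  [10.25→11.25]: (1.70+1.36)/2 × 1 = 1.53
  Sum = 50.6225 µg/mL·h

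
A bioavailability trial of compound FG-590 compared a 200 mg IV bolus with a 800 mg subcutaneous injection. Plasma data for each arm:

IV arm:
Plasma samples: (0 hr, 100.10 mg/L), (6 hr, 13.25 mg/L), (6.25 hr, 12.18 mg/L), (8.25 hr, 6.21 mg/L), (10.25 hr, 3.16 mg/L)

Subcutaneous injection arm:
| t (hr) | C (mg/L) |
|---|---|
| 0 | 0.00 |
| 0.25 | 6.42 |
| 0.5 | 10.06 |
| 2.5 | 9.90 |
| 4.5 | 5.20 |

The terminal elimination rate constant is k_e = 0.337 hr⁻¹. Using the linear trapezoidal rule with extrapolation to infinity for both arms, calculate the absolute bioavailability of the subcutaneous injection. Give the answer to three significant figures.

F = 0.0351

Trapezoidal AUC_0→10.25 (IV):
  [0→6]: (100.10+13.25)/2 × 6 = 340.05
  [6→6.25]: (13.25+12.18)/2 × 0.25 = 3.17875
  [6.25→8.25]: (12.18+6.21)/2 × 2 = 18.39
  [8.25→10.25]: (6.21+3.16)/2 × 2 = 9.37
  Sum = 370.98875 mg/L·hr
IV tail: 3.16/0.337 = 9.377; AUC_iv,0→∞ = 370.98875 + 9.377 = 380.36575 mg/L·hr
Trapezoidal AUC_0→4.5 (subcutaneous injection):
  [0→0.25]: (0.00+6.42)/2 × 0.25 = 0.8025
  [0.25→0.5]: (6.42+10.06)/2 × 0.25 = 2.06
  [0.5→2.5]: (10.06+9.90)/2 × 2 = 19.96
  [2.5→4.5]: (9.90+5.20)/2 × 2 = 15.1
  Sum = 37.9225 mg/L·hr
subcutaneous injection tail: 5.20/0.337 = 15.430; AUC_ev,0→∞ = 37.9225 + 15.430 = 53.3525 mg/L·hr
F = (AUC_ev/D_ev)/(AUC_iv/D_iv) = (53.3525/800)/(380.36575/200) = 0.066690625/1.90183 = 0.0351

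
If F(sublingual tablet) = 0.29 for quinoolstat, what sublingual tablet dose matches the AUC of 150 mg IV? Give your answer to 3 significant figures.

For equal systemic exposure: F × D_ev = D_iv
D_ev = D_iv / F = 150 / 0.29 = 517.241 mg

D_sublingual = 517 mg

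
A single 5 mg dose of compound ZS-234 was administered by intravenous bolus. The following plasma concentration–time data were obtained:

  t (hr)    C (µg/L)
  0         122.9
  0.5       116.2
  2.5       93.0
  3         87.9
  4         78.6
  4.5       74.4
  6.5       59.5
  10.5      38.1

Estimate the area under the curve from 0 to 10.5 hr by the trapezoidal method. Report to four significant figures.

Trapezoidal AUC_0→10.5:
  [0→0.5]: (122.9+116.2)/2 × 0.5 = 59.775
  [0.5→2.5]: (116.2+93.0)/2 × 2 = 209.2
  [2.5→3]: (93.0+87.9)/2 × 0.5 = 45.225
  [3→4]: (87.9+78.6)/2 × 1 = 83.25
  [4→4.5]: (78.6+74.4)/2 × 0.5 = 38.25
  [4.5→6.5]: (74.4+59.5)/2 × 2 = 133.9
  [6.5→10.5]: (59.5+38.1)/2 × 4 = 195.2
  Sum = 764.8 µg/L·hr

AUC = 764.8 µg/L·hr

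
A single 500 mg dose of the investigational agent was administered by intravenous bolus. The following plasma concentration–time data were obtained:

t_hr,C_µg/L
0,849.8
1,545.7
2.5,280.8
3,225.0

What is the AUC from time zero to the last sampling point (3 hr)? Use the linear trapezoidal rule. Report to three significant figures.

AUC = 1440 µg/L·hr

Trapezoidal AUC_0→3:
  [0→1]: (849.8+545.7)/2 × 1 = 697.75
  [1→2.5]: (545.7+280.8)/2 × 1.5 = 619.875
  [2.5→3]: (280.8+225.0)/2 × 0.5 = 126.45
  Sum = 1444.075 µg/L·hr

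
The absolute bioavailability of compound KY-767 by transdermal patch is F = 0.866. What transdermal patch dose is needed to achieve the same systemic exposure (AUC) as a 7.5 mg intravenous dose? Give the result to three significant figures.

For equal systemic exposure: F × D_ev = D_iv
D_ev = D_iv / F = 7.5 / 0.866 = 8.66051 mg

D_transdermal = 8.66 mg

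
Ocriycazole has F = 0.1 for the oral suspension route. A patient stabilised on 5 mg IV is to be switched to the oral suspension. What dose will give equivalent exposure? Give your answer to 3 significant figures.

D_oral = 50.0 mg

For equal systemic exposure: F × D_ev = D_iv
D_ev = D_iv / F = 5 / 0.1 = 50 mg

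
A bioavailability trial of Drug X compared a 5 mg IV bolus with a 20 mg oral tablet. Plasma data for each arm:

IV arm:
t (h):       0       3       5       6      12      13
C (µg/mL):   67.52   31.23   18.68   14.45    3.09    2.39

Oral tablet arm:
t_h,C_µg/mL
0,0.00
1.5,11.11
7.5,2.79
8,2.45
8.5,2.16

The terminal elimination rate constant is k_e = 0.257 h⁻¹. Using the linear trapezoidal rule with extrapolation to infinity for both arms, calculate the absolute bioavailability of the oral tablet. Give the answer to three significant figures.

F = 0.0545

Trapezoidal AUC_0→13 (IV):
  [0→3]: (67.52+31.23)/2 × 3 = 148.125
  [3→5]: (31.23+18.68)/2 × 2 = 49.91
  [5→6]: (18.68+14.45)/2 × 1 = 16.565
  [6→12]: (14.45+3.09)/2 × 6 = 52.62
  [12→13]: (3.09+2.39)/2 × 1 = 2.74
  Sum = 269.96 µg/mL·h
IV tail: 2.39/0.257 = 9.300; AUC_iv,0→∞ = 269.96 + 9.300 = 279.26 µg/mL·h
Trapezoidal AUC_0→8.5 (oral tablet):
  [0→1.5]: (0.00+11.11)/2 × 1.5 = 8.3325
  [1.5→7.5]: (11.11+2.79)/2 × 6 = 41.7
  [7.5→8]: (2.79+2.45)/2 × 0.5 = 1.31
  [8→8.5]: (2.45+2.16)/2 × 0.5 = 1.1525
  Sum = 52.495 µg/mL·h
oral tablet tail: 2.16/0.257 = 8.405; AUC_ev,0→∞ = 52.495 + 8.405 = 60.9 µg/mL·h
F = (AUC_ev/D_ev)/(AUC_iv/D_iv) = (60.9/20)/(279.26/5) = 3.045/55.852 = 0.0545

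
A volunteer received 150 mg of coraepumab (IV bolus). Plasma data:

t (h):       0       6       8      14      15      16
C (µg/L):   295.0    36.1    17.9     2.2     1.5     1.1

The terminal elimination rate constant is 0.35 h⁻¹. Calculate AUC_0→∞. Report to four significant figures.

Trapezoidal AUC_0→16:
  [0→6]: (295.0+36.1)/2 × 6 = 993.3
  [6→8]: (36.1+17.9)/2 × 2 = 54.0
  [8→14]: (17.9+2.2)/2 × 6 = 60.3
  [14→15]: (2.2+1.5)/2 × 1 = 1.85
  [15→16]: (1.5+1.1)/2 × 1 = 1.3
  Sum = 1110.75 µg/L·h
Extrapolated tail: C_last / k_e = 1.1 / 0.35 = 3.143
AUC_0→∞ = 1110.75 + 3.143 = 1113.893 µg/L·h

AUC = 1114 µg/L·h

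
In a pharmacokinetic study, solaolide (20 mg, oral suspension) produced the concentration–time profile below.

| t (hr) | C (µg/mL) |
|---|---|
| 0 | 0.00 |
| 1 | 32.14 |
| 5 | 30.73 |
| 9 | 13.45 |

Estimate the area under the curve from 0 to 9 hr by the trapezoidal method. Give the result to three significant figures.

Trapezoidal AUC_0→9:
  [0→1]: (0.00+32.14)/2 × 1 = 16.07
  [1→5]: (32.14+30.73)/2 × 4 = 125.74
  [5→9]: (30.73+13.45)/2 × 4 = 88.36
  Sum = 230.17 µg/mL·hr

AUC = 230 µg/mL·hr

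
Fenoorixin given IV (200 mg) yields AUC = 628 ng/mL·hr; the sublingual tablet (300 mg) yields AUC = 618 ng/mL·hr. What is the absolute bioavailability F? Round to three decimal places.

F = 0.656

F = (AUC_ev / D_ev) / (AUC_iv / D_iv)
  = (618/300) / (628/200)
  = 2.06 / 3.14 = 0.6561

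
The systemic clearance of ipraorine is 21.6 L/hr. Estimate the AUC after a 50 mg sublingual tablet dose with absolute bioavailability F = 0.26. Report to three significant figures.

AUC = 0.602 mg/L·hr

AUC_0→∞ = F × Dose / CL
        = 0.26 × 50 / 21.6 = 0.601852 mg/L·hr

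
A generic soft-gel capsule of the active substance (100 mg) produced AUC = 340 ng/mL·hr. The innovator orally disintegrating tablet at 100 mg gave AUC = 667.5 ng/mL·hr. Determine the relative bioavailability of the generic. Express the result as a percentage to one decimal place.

F_rel = (AUC_test/D_test) / (AUC_ref/D_ref)
      = (340/100) / (667.5/100)
      = 3.4 / 6.675 = 0.5094 = 50.94%

F_rel = 50.9%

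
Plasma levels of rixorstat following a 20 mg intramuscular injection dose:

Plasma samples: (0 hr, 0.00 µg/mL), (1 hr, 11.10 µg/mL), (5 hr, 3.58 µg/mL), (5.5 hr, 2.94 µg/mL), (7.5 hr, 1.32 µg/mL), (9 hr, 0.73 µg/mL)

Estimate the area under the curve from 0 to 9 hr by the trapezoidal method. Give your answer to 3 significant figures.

AUC = 42.3 µg/mL·hr

Trapezoidal AUC_0→9:
  [0→1]: (0.00+11.10)/2 × 1 = 5.55
  [1→5]: (11.10+3.58)/2 × 4 = 29.36
  [5→5.5]: (3.58+2.94)/2 × 0.5 = 1.63
  [5.5→7.5]: (2.94+1.32)/2 × 2 = 4.26
  [7.5→9]: (1.32+0.73)/2 × 1.5 = 1.5375
  Sum = 42.3375 µg/mL·hr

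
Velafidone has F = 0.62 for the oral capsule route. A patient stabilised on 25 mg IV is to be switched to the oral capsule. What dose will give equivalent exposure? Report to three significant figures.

For equal systemic exposure: F × D_ev = D_iv
D_ev = D_iv / F = 25 / 0.62 = 40.3226 mg

D_oral = 40.3 mg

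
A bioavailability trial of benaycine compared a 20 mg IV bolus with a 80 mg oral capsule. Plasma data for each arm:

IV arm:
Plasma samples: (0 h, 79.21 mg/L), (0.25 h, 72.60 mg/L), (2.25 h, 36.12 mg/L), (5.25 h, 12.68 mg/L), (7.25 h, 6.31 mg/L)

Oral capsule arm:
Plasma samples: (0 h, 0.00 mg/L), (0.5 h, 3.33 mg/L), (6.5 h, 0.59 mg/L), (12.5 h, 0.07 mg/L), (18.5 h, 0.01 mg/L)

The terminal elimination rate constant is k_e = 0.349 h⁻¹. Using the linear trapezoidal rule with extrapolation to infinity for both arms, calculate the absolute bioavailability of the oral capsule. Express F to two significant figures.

F = 0.016

Trapezoidal AUC_0→7.25 (IV):
  [0→0.25]: (79.21+72.60)/2 × 0.25 = 18.97625
  [0.25→2.25]: (72.60+36.12)/2 × 2 = 108.72
  [2.25→5.25]: (36.12+12.68)/2 × 3 = 73.2
  [5.25→7.25]: (12.68+6.31)/2 × 2 = 18.99
  Sum = 219.88625 mg/L·h
IV tail: 6.31/0.349 = 18.080; AUC_iv,0→∞ = 219.88625 + 18.080 = 237.96625 mg/L·h
Trapezoidal AUC_0→18.5 (oral capsule):
  [0→0.5]: (0.00+3.33)/2 × 0.5 = 0.8325
  [0.5→6.5]: (3.33+0.59)/2 × 6 = 11.76
  [6.5→12.5]: (0.59+0.07)/2 × 6 = 1.98
  [12.5→18.5]: (0.07+0.01)/2 × 6 = 0.24
  Sum = 14.8125 mg/L·h
oral capsule tail: 0.01/0.349 = 0.029; AUC_ev,0→∞ = 14.8125 + 0.029 = 14.8415 mg/L·h
F = (AUC_ev/D_ev)/(AUC_iv/D_iv) = (14.8415/80)/(237.96625/20) = 0.18551875/11.8983 = 0.0156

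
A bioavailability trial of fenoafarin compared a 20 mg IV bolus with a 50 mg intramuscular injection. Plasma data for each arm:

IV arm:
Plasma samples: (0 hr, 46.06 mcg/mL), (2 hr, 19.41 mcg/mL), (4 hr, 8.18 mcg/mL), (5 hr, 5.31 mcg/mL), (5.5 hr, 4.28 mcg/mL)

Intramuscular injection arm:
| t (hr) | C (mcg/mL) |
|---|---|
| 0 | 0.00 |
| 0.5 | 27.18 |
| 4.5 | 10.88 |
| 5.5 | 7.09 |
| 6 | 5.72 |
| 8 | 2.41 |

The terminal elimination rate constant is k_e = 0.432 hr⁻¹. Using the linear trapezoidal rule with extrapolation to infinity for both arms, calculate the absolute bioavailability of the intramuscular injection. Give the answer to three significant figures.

F = 0.388

Trapezoidal AUC_0→5.5 (IV):
  [0→2]: (46.06+19.41)/2 × 2 = 65.47
  [2→4]: (19.41+8.18)/2 × 2 = 27.59
  [4→5]: (8.18+5.31)/2 × 1 = 6.745
  [5→5.5]: (5.31+4.28)/2 × 0.5 = 2.3975
  Sum = 102.2025 mcg/mL·hr
IV tail: 4.28/0.432 = 9.907; AUC_iv,0→∞ = 102.2025 + 9.907 = 112.1095 mcg/mL·hr
Trapezoidal AUC_0→8 (intramuscular injection):
  [0→0.5]: (0.00+27.18)/2 × 0.5 = 6.795
  [0.5→4.5]: (27.18+10.88)/2 × 4 = 76.12
  [4.5→5.5]: (10.88+7.09)/2 × 1 = 8.985
  [5.5→6]: (7.09+5.72)/2 × 0.5 = 3.2025
  [6→8]: (5.72+2.41)/2 × 2 = 8.13
  Sum = 103.2325 mcg/mL·hr
intramuscular injection tail: 2.41/0.432 = 5.579; AUC_ev,0→∞ = 103.2325 + 5.579 = 108.8115 mcg/mL·hr
F = (AUC_ev/D_ev)/(AUC_iv/D_iv) = (108.8115/50)/(112.1095/20) = 2.17623/5.605475 = 0.3882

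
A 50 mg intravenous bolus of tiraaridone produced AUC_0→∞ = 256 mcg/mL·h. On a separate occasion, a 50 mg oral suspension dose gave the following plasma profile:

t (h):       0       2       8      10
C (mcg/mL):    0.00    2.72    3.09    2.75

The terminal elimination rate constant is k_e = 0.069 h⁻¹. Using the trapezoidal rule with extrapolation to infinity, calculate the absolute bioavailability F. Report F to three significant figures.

F = 0.257

Trapezoidal AUC_0→10 (oral suspension):
  [0→2]: (0.00+2.72)/2 × 2 = 2.72
  [2→8]: (2.72+3.09)/2 × 6 = 17.43
  [8→10]: (3.09+2.75)/2 × 2 = 5.84
  Sum = 25.99 mcg/mL·h
Tail: C_last/k_e = 2.75/0.069 = 39.855
AUC_0→∞ (oral suspension) = 25.99 + 39.855 = 65.845 mcg/mL·h
F = (AUC_ev/D_ev)/(AUC_iv/D_iv) = (65.845/50)/(256/50) = 1.3169/5.12 = 0.2572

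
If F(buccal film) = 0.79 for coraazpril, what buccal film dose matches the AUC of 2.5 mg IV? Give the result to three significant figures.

For equal systemic exposure: F × D_ev = D_iv
D_ev = D_iv / F = 2.5 / 0.79 = 3.16456 mg

D_buccal = 3.16 mg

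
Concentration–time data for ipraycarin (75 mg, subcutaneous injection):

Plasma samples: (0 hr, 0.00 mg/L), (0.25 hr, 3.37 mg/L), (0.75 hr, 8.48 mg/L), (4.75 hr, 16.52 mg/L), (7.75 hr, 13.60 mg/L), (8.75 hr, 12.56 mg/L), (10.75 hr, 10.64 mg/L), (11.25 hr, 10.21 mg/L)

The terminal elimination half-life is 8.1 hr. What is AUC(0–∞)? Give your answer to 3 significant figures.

AUC = 259 mg/L·hr

Trapezoidal AUC_0→11.25:
  [0→0.25]: (0.00+3.37)/2 × 0.25 = 0.42125
  [0.25→0.75]: (3.37+8.48)/2 × 0.5 = 2.9625
  [0.75→4.75]: (8.48+16.52)/2 × 4 = 50.0
  [4.75→7.75]: (16.52+13.60)/2 × 3 = 45.18
  [7.75→8.75]: (13.60+12.56)/2 × 1 = 13.08
  [8.75→10.75]: (12.56+10.64)/2 × 2 = 23.2
  [10.75→11.25]: (10.64+10.21)/2 × 0.5 = 5.2125
  Sum = 140.05625 mg/L·hr
k_e = ln2 / t½ = 0.693147 / 8.1 = 0.0856 hr^-1
Extrapolated tail: C_last / k_e = 10.21 / 0.0856 = 119.276
AUC_0→∞ = 140.05625 + 119.276 = 259.33225 mg/L·hr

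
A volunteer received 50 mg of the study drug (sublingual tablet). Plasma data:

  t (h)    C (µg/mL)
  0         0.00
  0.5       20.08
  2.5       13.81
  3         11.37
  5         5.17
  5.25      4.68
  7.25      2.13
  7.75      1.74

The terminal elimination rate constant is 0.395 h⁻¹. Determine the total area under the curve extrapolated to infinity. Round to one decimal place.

AUC = 75.2 µg/mL·h

Trapezoidal AUC_0→7.75:
  [0→0.5]: (0.00+20.08)/2 × 0.5 = 5.02
  [0.5→2.5]: (20.08+13.81)/2 × 2 = 33.89
  [2.5→3]: (13.81+11.37)/2 × 0.5 = 6.295
  [3→5]: (11.37+5.17)/2 × 2 = 16.54
  [5→5.25]: (5.17+4.68)/2 × 0.25 = 1.23125
  [5.25→7.25]: (4.68+2.13)/2 × 2 = 6.81
  [7.25→7.75]: (2.13+1.74)/2 × 0.5 = 0.9675
  Sum = 70.75375 µg/mL·h
Extrapolated tail: C_last / k_e = 1.74 / 0.395 = 4.405
AUC_0→∞ = 70.75375 + 4.405 = 75.15875 µg/mL·h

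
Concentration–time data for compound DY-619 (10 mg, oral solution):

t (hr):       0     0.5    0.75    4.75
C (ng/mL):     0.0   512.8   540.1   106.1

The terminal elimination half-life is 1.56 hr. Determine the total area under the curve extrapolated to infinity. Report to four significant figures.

Trapezoidal AUC_0→4.75:
  [0→0.5]: (0.0+512.8)/2 × 0.5 = 128.2
  [0.5→0.75]: (512.8+540.1)/2 × 0.25 = 131.6125
  [0.75→4.75]: (540.1+106.1)/2 × 4 = 1292.4
  Sum = 1552.2125 ng/mL·hr
k_e = ln2 / t½ = 0.693147 / 1.56 = 0.4443 hr^-1
Extrapolated tail: C_last / k_e = 106.1 / 0.4443 = 238.803
AUC_0→∞ = 1552.2125 + 238.803 = 1791.0155 ng/mL·hr

AUC = 1791 ng/mL·hr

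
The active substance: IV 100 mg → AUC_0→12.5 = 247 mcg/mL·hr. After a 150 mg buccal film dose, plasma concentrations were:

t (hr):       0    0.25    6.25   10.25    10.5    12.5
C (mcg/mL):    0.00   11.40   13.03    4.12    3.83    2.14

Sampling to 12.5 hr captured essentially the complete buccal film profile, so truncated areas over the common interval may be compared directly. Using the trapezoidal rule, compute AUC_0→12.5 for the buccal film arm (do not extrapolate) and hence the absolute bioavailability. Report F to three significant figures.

F = 0.313

Trapezoidal AUC_0→12.5 (buccal film):
  [0→0.25]: (0.00+11.40)/2 × 0.25 = 1.425
  [0.25→6.25]: (11.40+13.03)/2 × 6 = 73.29
  [6.25→10.25]: (13.03+4.12)/2 × 4 = 34.3
  [10.25→10.5]: (4.12+3.83)/2 × 0.25 = 0.99375
  [10.5→12.5]: (3.83+2.14)/2 × 2 = 5.97
  Sum = 115.97875 mcg/mL·hr
F = (AUC_ev/D_ev)/(AUC_iv/D_iv) = (115.97875/150)/(247/100) = 0.773192/2.47 = 0.3130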